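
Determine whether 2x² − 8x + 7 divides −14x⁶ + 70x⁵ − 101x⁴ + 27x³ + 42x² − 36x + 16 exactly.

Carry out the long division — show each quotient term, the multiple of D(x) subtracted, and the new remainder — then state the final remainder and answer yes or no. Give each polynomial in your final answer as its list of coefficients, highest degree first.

R = [1, 2], so D(x) is not a factor of P(x). no

Step 1: lead(−14x⁶ + 70x⁵ − 101x⁴ + 27x³ + 42x² − 36x + 16) ÷ lead(D) = −14x⁶ ÷ 2x² = −7x⁴. Subtract (−7x⁴)·D = −14x⁶ + 56x⁵ − 49x⁴. Remainder: 14x⁵ − 52x⁴ + 27x³ + 42x² − 36x + 16.
Step 2: lead(14x⁵ − 52x⁴ + 27x³ + 42x² − 36x + 16) ÷ lead(D) = 14x⁵ ÷ 2x² = 7x³. Subtract (7x³)·D = 14x⁵ − 56x⁴ + 49x³. Remainder: 4x⁴ − 22x³ + 42x² − 36x + 16.
Step 3: lead(4x⁴ − 22x³ + 42x² − 36x + 16) ÷ lead(D) = 4x⁴ ÷ 2x² = 2x². Subtract (2x²)·D = 4x⁴ − 16x³ + 14x². Remainder: −6x³ + 28x² − 36x + 16.
Step 4: lead(−6x³ + 28x² − 36x + 16) ÷ lead(D) = −6x³ ÷ 2x² = −3x. Subtract (−3x)·D = −6x³ + 24x² − 21x. Remainder: 4x² − 15x + 16.
Step 5: lead(4x² − 15x + 16) ÷ lead(D) = 4x² ÷ 2x² = 2. Subtract (2)·D = 4x² − 16x + 14. Remainder: x + 2.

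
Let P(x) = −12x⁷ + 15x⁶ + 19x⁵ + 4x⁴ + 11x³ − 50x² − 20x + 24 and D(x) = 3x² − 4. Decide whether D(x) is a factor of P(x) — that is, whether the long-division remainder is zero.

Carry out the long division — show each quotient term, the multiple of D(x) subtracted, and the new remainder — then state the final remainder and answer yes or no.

Step 1: lead(−12x⁷ + 15x⁶ + 19x⁵ + 4x⁴ + 11x³ − 50x² − 20x + 24) ÷ lead(D) = −12x⁷ ÷ 3x² = −4x⁵. Subtract (−4x⁵)·D = −12x⁷ + 16x⁵. Remainder: 15x⁶ + 3x⁵ + 4x⁴ + 11x³ − 50x² − 20x + 24.
Step 2: lead(15x⁶ + 3x⁵ + 4x⁴ + 11x³ − 50x² − 20x + 24) ÷ lead(D) = 15x⁶ ÷ 3x² = 5x⁴. Subtract (5x⁴)·D = 15x⁶ − 20x⁴. Remainder: 3x⁵ + 24x⁴ + 11x³ − 50x² − 20x + 24.
Step 3: lead(3x⁵ + 24x⁴ + 11x³ − 50x² − 20x + 24) ÷ lead(D) = 3x⁵ ÷ 3x² = x³. Subtract (x³)·D = 3x⁵ − 4x³. Remainder: 24x⁴ + 15x³ − 50x² − 20x + 24.
Step 4: lead(24x⁴ + 15x³ − 50x² − 20x + 24) ÷ lead(D) = 24x⁴ ÷ 3x² = 8x². Subtract (8x²)·D = 24x⁴ − 32x². Remainder: 15x³ − 18x² − 20x + 24.
Step 5: lead(15x³ − 18x² − 20x + 24) ÷ lead(D) = 15x³ ÷ 3x² = 5x. Subtract (5x)·D = 15x³ − 20x. Remainder: −18x² + 24.
Step 6: lead(−18x² + 24) ÷ lead(D) = −18x² ÷ 3x² = −6. Subtract (−6)·D = −18x² + 24. Remainder: 0.

R(x) = 0, so D(x) is a factor of P(x). yes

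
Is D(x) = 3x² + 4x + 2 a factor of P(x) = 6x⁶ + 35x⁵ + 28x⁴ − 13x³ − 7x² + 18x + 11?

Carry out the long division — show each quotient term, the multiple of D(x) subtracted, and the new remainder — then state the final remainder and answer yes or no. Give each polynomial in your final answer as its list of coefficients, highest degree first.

Step 1: lead(6x⁶ + 35x⁵ + 28x⁴ − 13x³ − 7x² + 18x + 11) ÷ lead(D) = 6x⁶ ÷ 3x² = 2x⁴. Subtract (2x⁴)·D = 6x⁶ + 8x⁵ + 4x⁴. Remainder: 27x⁵ + 24x⁴ − 13x³ − 7x² + 18x + 11.
Step 2: lead(27x⁵ + 24x⁴ − 13x³ − 7x² + 18x + 11) ÷ lead(D) = 27x⁵ ÷ 3x² = 9x³. Subtract (9x³)·D = 27x⁵ + 36x⁴ + 18x³. Remainder: −12x⁴ − 31x³ − 7x² + 18x + 11.
Step 3: lead(−12x⁴ − 31x³ − 7x² + 18x + 11) ÷ lead(D) = −12x⁴ ÷ 3x² = −4x². Subtract (−4x²)·D = −12x⁴ − 16x³ − 8x². Remainder: −15x³ + x² + 18x + 11.
Step 4: lead(−15x³ + x² + 18x + 11) ÷ lead(D) = −15x³ ÷ 3x² = −5x. Subtract (−5x)·D = −15x³ − 20x² − 10x. Remainder: 21x² + 28x + 11.
Step 5: lead(21x² + 28x + 11) ÷ lead(D) = 21x² ÷ 3x² = 7. Subtract (7)·D = 21x² + 28x + 14. Remainder: −3.

R = [-3], so D(x) is not a factor of P(x). no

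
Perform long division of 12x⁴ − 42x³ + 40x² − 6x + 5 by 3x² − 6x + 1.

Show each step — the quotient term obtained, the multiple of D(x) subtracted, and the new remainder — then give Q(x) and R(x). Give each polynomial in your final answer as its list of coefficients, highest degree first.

Q = [4, -6, 0]; R = [5]

Step 1: lead(12x⁴ − 42x³ + 40x² − 6x + 5) ÷ lead(D) = 12x⁴ ÷ 3x² = 4x². Subtract (4x²)·D = 12x⁴ − 24x³ + 4x². Remainder: −18x³ + 36x² − 6x + 5.
Step 2: lead(−18x³ + 36x² − 6x + 5) ÷ lead(D) = −18x³ ÷ 3x² = −6x. Subtract (−6x)·D = −18x³ + 36x² − 6x. Remainder: 5.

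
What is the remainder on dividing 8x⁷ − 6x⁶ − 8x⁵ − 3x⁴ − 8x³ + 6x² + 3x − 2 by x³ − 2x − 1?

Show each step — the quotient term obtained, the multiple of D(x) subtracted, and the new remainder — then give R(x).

Step 1: lead(8x⁷ − 6x⁶ − 8x⁵ − 3x⁴ − 8x³ + 6x² + 3x − 2) ÷ lead(D) = 8x⁷ ÷ x³ = 8x⁴. Subtract (8x⁴)·D = 8x⁷ − 16x⁵ − 8x⁴. Remainder: −6x⁶ + 8x⁵ + 5x⁴ − 8x³ + 6x² + 3x − 2.
Step 2: lead(−6x⁶ + 8x⁵ + 5x⁴ − 8x³ + 6x² + 3x − 2) ÷ lead(D) = −6x⁶ ÷ x³ = −6x³. Subtract (−6x³)·D = −6x⁶ + 12x⁴ + 6x³. Remainder: 8x⁵ − 7x⁴ − 14x³ + 6x² + 3x − 2.
Step 3: lead(8x⁵ − 7x⁴ − 14x³ + 6x² + 3x − 2) ÷ lead(D) = 8x⁵ ÷ x³ = 8x². Subtract (8x²)·D = 8x⁵ − 16x³ − 8x². Remainder: −7x⁴ + 2x³ + 14x² + 3x − 2.
Step 4: lead(−7x⁴ + 2x³ + 14x² + 3x − 2) ÷ lead(D) = −7x⁴ ÷ x³ = −7x. Subtract (−7x)·D = −7x⁴ + 14x² + 7x. Remainder: 2x³ − 4x − 2.
Step 5: lead(2x³ − 4x − 2) ÷ lead(D) = 2x³ ÷ x³ = 2. Subtract (2)·D = 2x³ − 4x − 2. Remainder: 0.

R(x) = 0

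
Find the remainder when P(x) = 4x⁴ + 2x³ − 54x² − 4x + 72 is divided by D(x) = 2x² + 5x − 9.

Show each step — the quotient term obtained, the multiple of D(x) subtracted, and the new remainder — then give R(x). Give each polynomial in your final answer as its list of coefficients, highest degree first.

Step 1: lead(4x⁴ + 2x³ − 54x² − 4x + 72) ÷ lead(D) = 4x⁴ ÷ 2x² = 2x². Subtract (2x²)·D = 4x⁴ + 10x³ − 18x². Remainder: −8x³ − 36x² − 4x + 72.
Step 2: lead(−8x³ − 36x² − 4x + 72) ÷ lead(D) = −8x³ ÷ 2x² = −4x. Subtract (−4x)·D = −8x³ − 20x² + 36x. Remainder: −16x² − 40x + 72.
Step 3: lead(−16x² − 40x + 72) ÷ lead(D) = −16x² ÷ 2x² = −8. Subtract (−8)·D = −16x² − 40x + 72. Remainder: 0.

R = [0]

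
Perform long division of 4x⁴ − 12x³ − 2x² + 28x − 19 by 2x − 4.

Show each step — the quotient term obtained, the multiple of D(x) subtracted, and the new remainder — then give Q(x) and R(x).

Q(x) = 2x³ − 2x² − 5x + 4; R(x) = −3

Step 1: lead(4x⁴ − 12x³ − 2x² + 28x − 19) ÷ lead(D) = 4x⁴ ÷ 2x = 2x³. Subtract (2x³)·D = 4x⁴ − 8x³. Remainder: −4x³ − 2x² + 28x − 19.
Step 2: lead(−4x³ − 2x² + 28x − 19) ÷ lead(D) = −4x³ ÷ 2x = −2x². Subtract (−2x²)·D = −4x³ + 8x². Remainder: −10x² + 28x − 19.
Step 3: lead(−10x² + 28x − 19) ÷ lead(D) = −10x² ÷ 2x = −5x. Subtract (−5x)·D = −10x² + 20x. Remainder: 8x − 19.
Step 4: lead(8x − 19) ÷ lead(D) = 8x ÷ 2x = 4. Subtract (4)·D = 8x − 16. Remainder: −3.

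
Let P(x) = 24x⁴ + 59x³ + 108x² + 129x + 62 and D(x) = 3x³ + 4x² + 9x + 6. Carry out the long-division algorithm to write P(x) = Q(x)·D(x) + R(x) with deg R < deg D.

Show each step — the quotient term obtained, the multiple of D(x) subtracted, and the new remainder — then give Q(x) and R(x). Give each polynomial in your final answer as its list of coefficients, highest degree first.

Q = [8, 9]; R = [8]

Step 1: lead(24x⁴ + 59x³ + 108x² + 129x + 62) ÷ lead(D) = 24x⁴ ÷ 3x³ = 8x. Subtract (8x)·D = 24x⁴ + 32x³ + 72x² + 48x. Remainder: 27x³ + 36x² + 81x + 62.
Step 2: lead(27x³ + 36x² + 81x + 62) ÷ lead(D) = 27x³ ÷ 3x³ = 9. Subtract (9)·D = 27x³ + 36x² + 81x + 54. Remainder: 8.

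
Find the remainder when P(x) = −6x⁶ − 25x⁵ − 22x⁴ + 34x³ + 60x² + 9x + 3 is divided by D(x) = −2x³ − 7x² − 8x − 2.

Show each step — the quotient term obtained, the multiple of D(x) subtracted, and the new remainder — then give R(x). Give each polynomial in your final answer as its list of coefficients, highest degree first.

Step 1: lead(−6x⁶ − 25x⁵ − 22x⁴ + 34x³ + 60x² + 9x + 3) ÷ lead(D) = −6x⁶ ÷ −2x³ = 3x³. Subtract (3x³)·D = −6x⁶ − 21x⁵ − 24x⁴ − 6x³. Remainder: −4x⁵ + 2x⁴ + 40x³ + 60x² + 9x + 3.
Step 2: lead(−4x⁵ + 2x⁴ + 40x³ + 60x² + 9x + 3) ÷ lead(D) = −4x⁵ ÷ −2x³ = 2x². Subtract (2x²)·D = −4x⁵ − 14x⁴ − 16x³ − 4x². Remainder: 16x⁴ + 56x³ + 64x² + 9x + 3.
Step 3: lead(16x⁴ + 56x³ + 64x² + 9x + 3) ÷ lead(D) = 16x⁴ ÷ −2x³ = −8x. Subtract (−8x)·D = 16x⁴ + 56x³ + 64x² + 16x. Remainder: −7x + 3.

R = [-7, 3]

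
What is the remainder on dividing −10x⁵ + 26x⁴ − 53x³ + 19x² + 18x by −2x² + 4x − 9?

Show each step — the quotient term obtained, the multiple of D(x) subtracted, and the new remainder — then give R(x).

Step 1: lead(−10x⁵ + 26x⁴ − 53x³ + 19x² + 18x) ÷ lead(D) = −10x⁵ ÷ −2x² = 5x³. Subtract (5x³)·D = −10x⁵ + 20x⁴ − 45x³. Remainder: 6x⁴ − 8x³ + 19x² + 18x.
Step 2: lead(6x⁴ − 8x³ + 19x² + 18x) ÷ lead(D) = 6x⁴ ÷ −2x² = −3x². Subtract (−3x²)·D = 6x⁴ − 12x³ + 27x². Remainder: 4x³ − 8x² + 18x.
Step 3: lead(4x³ − 8x² + 18x) ÷ lead(D) = 4x³ ÷ −2x² = −2x. Subtract (−2x)·D = 4x³ − 8x² + 18x. Remainder: 0.

R(x) = 0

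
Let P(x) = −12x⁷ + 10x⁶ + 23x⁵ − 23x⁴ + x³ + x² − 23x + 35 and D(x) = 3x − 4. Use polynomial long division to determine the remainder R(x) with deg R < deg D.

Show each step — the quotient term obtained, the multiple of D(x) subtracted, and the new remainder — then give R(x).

Step 1: lead(−12x⁷ + 10x⁶ + 23x⁵ − 23x⁴ + x³ + x² − 23x + 35) ÷ lead(D) = −12x⁷ ÷ 3x = −4x⁶. Subtract (−4x⁶)·D = −12x⁷ + 16x⁶. Remainder: −6x⁶ + 23x⁵ − 23x⁴ + x³ + x² − 23x + 35.
Step 2: lead(−6x⁶ + 23x⁵ − 23x⁴ + x³ + x² − 23x + 35) ÷ lead(D) = −6x⁶ ÷ 3x = −2x⁵. Subtract (−2x⁵)·D = −6x⁶ + 8x⁵. Remainder: 15x⁵ − 23x⁴ + x³ + x² − 23x + 35.
Step 3: lead(15x⁵ − 23x⁴ + x³ + x² − 23x + 35) ÷ lead(D) = 15x⁵ ÷ 3x = 5x⁴. Subtract (5x⁴)·D = 15x⁵ − 20x⁴. Remainder: −3x⁴ + x³ + x² − 23x + 35.
Step 4: lead(−3x⁴ + x³ + x² − 23x + 35) ÷ lead(D) = −3x⁴ ÷ 3x = −x³. Subtract (−x³)·D = −3x⁴ + 4x³. Remainder: −3x³ + x² − 23x + 35.
Step 5: lead(−3x³ + x² − 23x + 35) ÷ lead(D) = −3x³ ÷ 3x = −x². Subtract (−x²)·D = −3x³ + 4x². Remainder: −3x² − 23x + 35.
Step 6: lead(−3x² − 23x + 35) ÷ lead(D) = −3x² ÷ 3x = −x. Subtract (−x)·D = −3x² + 4x. Remainder: −27x + 35.
Step 7: lead(−27x + 35) ÷ lead(D) = −27x ÷ 3x = −9. Subtract (−9)·D = −27x + 36. Remainder: −1.

R(x) = −1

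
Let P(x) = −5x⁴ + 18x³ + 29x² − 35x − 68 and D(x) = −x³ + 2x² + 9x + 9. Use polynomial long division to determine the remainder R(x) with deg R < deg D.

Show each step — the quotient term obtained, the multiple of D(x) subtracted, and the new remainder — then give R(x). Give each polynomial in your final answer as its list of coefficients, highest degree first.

R = [-8, 4]

Step 1: lead(−5x⁴ + 18x³ + 29x² − 35x − 68) ÷ lead(D) = −5x⁴ ÷ −x³ = 5x. Subtract (5x)·D = −5x⁴ + 10x³ + 45x² + 45x. Remainder: 8x³ − 16x² − 80x − 68.
Step 2: lead(8x³ − 16x² − 80x − 68) ÷ lead(D) = 8x³ ÷ −x³ = −8. Subtract (−8)·D = 8x³ − 16x² − 72x − 72. Remainder: −8x + 4.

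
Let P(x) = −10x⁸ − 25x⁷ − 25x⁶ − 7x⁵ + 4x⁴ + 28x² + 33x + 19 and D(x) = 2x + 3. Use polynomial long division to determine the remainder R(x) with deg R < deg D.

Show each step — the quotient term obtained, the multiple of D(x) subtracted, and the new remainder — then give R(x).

R(x) = −8

Step 1: lead(−10x⁸ − 25x⁷ − 25x⁶ − 7x⁵ + 4x⁴ + 28x² + 33x + 19) ÷ lead(D) = −10x⁸ ÷ 2x = −5x⁷. Subtract (−5x⁷)·D = −10x⁸ − 15x⁷. Remainder: −10x⁷ − 25x⁶ − 7x⁵ + 4x⁴ + 28x² + 33x + 19.
Step 2: lead(−10x⁷ − 25x⁶ − 7x⁵ + 4x⁴ + 28x² + 33x + 19) ÷ lead(D) = −10x⁷ ÷ 2x = −5x⁶. Subtract (−5x⁶)·D = −10x⁷ − 15x⁶. Remainder: −10x⁶ − 7x⁵ + 4x⁴ + 28x² + 33x + 19.
Step 3: lead(−10x⁶ − 7x⁵ + 4x⁴ + 28x² + 33x + 19) ÷ lead(D) = −10x⁶ ÷ 2x = −5x⁵. Subtract (−5x⁵)·D = −10x⁶ − 15x⁵. Remainder: 8x⁵ + 4x⁴ + 28x² + 33x + 19.
Step 4: lead(8x⁵ + 4x⁴ + 28x² + 33x + 19) ÷ lead(D) = 8x⁵ ÷ 2x = 4x⁴. Subtract (4x⁴)·D = 8x⁵ + 12x⁴. Remainder: −8x⁴ + 28x² + 33x + 19.
Step 5: lead(−8x⁴ + 28x² + 33x + 19) ÷ lead(D) = −8x⁴ ÷ 2x = −4x³. Subtract (−4x³)·D = −8x⁴ − 12x³. Remainder: 12x³ + 28x² + 33x + 19.
Step 6: lead(12x³ + 28x² + 33x + 19) ÷ lead(D) = 12x³ ÷ 2x = 6x². Subtract (6x²)·D = 12x³ + 18x². Remainder: 10x² + 33x + 19.
Step 7: lead(10x² + 33x + 19) ÷ lead(D) = 10x² ÷ 2x = 5x. Subtract (5x)·D = 10x² + 15x. Remainder: 18x + 19.
Step 8: lead(18x + 19) ÷ lead(D) = 18x ÷ 2x = 9. Subtract (9)·D = 18x + 27. Remainder: −8.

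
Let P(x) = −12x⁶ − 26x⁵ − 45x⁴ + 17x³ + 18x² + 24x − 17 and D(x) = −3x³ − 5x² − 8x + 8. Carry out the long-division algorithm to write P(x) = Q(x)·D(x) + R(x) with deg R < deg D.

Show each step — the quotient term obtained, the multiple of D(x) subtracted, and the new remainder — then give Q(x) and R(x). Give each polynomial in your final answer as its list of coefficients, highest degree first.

Q = [4, 2, 1, -2]; R = [-1]

Step 1: lead(−12x⁶ − 26x⁵ − 45x⁴ + 17x³ + 18x² + 24x − 17) ÷ lead(D) = −12x⁶ ÷ −3x³ = 4x³. Subtract (4x³)·D = −12x⁶ − 20x⁵ − 32x⁴ + 32x³. Remainder: −6x⁵ − 13x⁴ − 15x³ + 18x² + 24x − 17.
Step 2: lead(−6x⁵ − 13x⁴ − 15x³ + 18x² + 24x − 17) ÷ lead(D) = −6x⁵ ÷ −3x³ = 2x². Subtract (2x²)·D = −6x⁵ − 10x⁴ − 16x³ + 16x². Remainder: −3x⁴ + x³ + 2x² + 24x − 17.
Step 3: lead(−3x⁴ + x³ + 2x² + 24x − 17) ÷ lead(D) = −3x⁴ ÷ −3x³ = x. Subtract (x)·D = −3x⁴ − 5x³ − 8x² + 8x. Remainder: 6x³ + 10x² + 16x − 17.
Step 4: lead(6x³ + 10x² + 16x − 17) ÷ lead(D) = 6x³ ÷ −3x³ = −2. Subtract (−2)·D = 6x³ + 10x² + 16x − 16. Remainder: −1.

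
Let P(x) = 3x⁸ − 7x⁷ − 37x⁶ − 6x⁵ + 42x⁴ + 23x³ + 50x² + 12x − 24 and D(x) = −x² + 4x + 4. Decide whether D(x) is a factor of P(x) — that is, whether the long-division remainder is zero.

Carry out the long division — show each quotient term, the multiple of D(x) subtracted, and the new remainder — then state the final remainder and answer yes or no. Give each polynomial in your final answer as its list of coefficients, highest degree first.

Step 1: lead(3x⁸ − 7x⁷ − 37x⁶ − 6x⁵ + 42x⁴ + 23x³ + 50x² + 12x − 24) ÷ lead(D) = 3x⁸ ÷ −x² = −3x⁶. Subtract (−3x⁶)·D = 3x⁸ − 12x⁷ − 12x⁶. Remainder: 5x⁷ − 25x⁶ − 6x⁵ + 42x⁴ + 23x³ + 50x² + 12x − 24.
Step 2: lead(5x⁷ − 25x⁶ − 6x⁵ + 42x⁴ + 23x³ + 50x² + 12x − 24) ÷ lead(D) = 5x⁷ ÷ −x² = −5x⁵. Subtract (−5x⁵)·D = 5x⁷ − 20x⁶ − 20x⁵. Remainder: −5x⁶ + 14x⁵ + 42x⁴ + 23x³ + 50x² + 12x − 24.
Step 3: lead(−5x⁶ + 14x⁵ + 42x⁴ + 23x³ + 50x² + 12x − 24) ÷ lead(D) = −5x⁶ ÷ −x² = 5x⁴. Subtract (5x⁴)·D = −5x⁶ + 20x⁵ + 20x⁴. Remainder: −6x⁵ + 22x⁴ + 23x³ + 50x² + 12x − 24.
Step 4: lead(−6x⁵ + 22x⁴ + 23x³ + 50x² + 12x − 24) ÷ lead(D) = −6x⁵ ÷ −x² = 6x³. Subtract (6x³)·D = −6x⁵ + 24x⁴ + 24x³. Remainder: −2x⁴ − x³ + 50x² + 12x − 24.
Step 5: lead(−2x⁴ − x³ + 50x² + 12x − 24) ÷ lead(D) = −2x⁴ ÷ −x² = 2x². Subtract (2x²)·D = −2x⁴ + 8x³ + 8x². Remainder: −9x³ + 42x² + 12x − 24.
Step 6: lead(−9x³ + 42x² + 12x − 24) ÷ lead(D) = −9x³ ÷ −x² = 9x. Subtract (9x)·D = −9x³ + 36x² + 36x. Remainder: 6x² − 24x − 24.
Step 7: lead(6x² − 24x − 24) ÷ lead(D) = 6x² ÷ −x² = −6. Subtract (−6)·D = 6x² − 24x − 24. Remainder: 0.

R = [0], so D(x) is a factor of P(x). yes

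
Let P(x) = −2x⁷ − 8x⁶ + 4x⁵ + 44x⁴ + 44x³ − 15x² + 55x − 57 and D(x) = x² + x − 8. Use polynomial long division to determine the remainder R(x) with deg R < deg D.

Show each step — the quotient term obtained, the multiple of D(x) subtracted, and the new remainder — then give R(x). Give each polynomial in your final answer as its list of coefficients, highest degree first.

Step 1: lead(−2x⁷ − 8x⁶ + 4x⁵ + 44x⁴ + 44x³ − 15x² + 55x − 57) ÷ lead(D) = −2x⁷ ÷ x² = −2x⁵. Subtract (−2x⁵)·D = −2x⁷ − 2x⁶ + 16x⁵. Remainder: −6x⁶ − 12x⁵ + 44x⁴ + 44x³ − 15x² + 55x − 57.
Step 2: lead(−6x⁶ − 12x⁵ + 44x⁴ + 44x³ − 15x² + 55x − 57) ÷ lead(D) = −6x⁶ ÷ x² = −6x⁴. Subtract (−6x⁴)·D = −6x⁶ − 6x⁵ + 48x⁴. Remainder: −6x⁵ − 4x⁴ + 44x³ − 15x² + 55x − 57.
Step 3: lead(−6x⁵ − 4x⁴ + 44x³ − 15x² + 55x − 57) ÷ lead(D) = −6x⁵ ÷ x² = −6x³. Subtract (−6x³)·D = −6x⁵ − 6x⁴ + 48x³. Remainder: 2x⁴ − 4x³ − 15x² + 55x − 57.
Step 4: lead(2x⁴ − 4x³ − 15x² + 55x − 57) ÷ lead(D) = 2x⁴ ÷ x² = 2x². Subtract (2x²)·D = 2x⁴ + 2x³ − 16x². Remainder: −6x³ + x² + 55x − 57.
Step 5: lead(−6x³ + x² + 55x − 57) ÷ lead(D) = −6x³ ÷ x² = −6x. Subtract (−6x)·D = −6x³ − 6x² + 48x. Remainder: 7x² + 7x − 57.
Step 6: lead(7x² + 7x − 57) ÷ lead(D) = 7x² ÷ x² = 7. Subtract (7)·D = 7x² + 7x − 56. Remainder: −1.

R = [-1]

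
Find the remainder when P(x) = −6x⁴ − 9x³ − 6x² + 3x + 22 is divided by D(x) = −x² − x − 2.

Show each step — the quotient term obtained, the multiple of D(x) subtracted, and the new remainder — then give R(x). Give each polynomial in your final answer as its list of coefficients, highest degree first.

Step 1: lead(−6x⁴ − 9x³ − 6x² + 3x + 22) ÷ lead(D) = −6x⁴ ÷ −x² = 6x². Subtract (6x²)·D = −6x⁴ − 6x³ − 12x². Remainder: −3x³ + 6x² + 3x + 22.
Step 2: lead(−3x³ + 6x² + 3x + 22) ÷ lead(D) = −3x³ ÷ −x² = 3x. Subtract (3x)·D = −3x³ − 3x² − 6x. Remainder: 9x² + 9x + 22.
Step 3: lead(9x² + 9x + 22) ÷ lead(D) = 9x² ÷ −x² = −9. Subtract (−9)·D = 9x² + 9x + 18. Remainder: 4.

R = [4]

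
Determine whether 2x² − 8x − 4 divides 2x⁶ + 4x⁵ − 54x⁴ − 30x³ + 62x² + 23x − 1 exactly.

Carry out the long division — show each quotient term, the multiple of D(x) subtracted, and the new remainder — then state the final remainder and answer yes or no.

Step 1: lead(2x⁶ + 4x⁵ − 54x⁴ − 30x³ + 62x² + 23x − 1) ÷ lead(D) = 2x⁶ ÷ 2x² = x⁴. Subtract (x⁴)·D = 2x⁶ − 8x⁵ − 4x⁴. Remainder: 12x⁵ − 50x⁴ − 30x³ + 62x² + 23x − 1.
Step 2: lead(12x⁵ − 50x⁴ − 30x³ + 62x² + 23x − 1) ÷ lead(D) = 12x⁵ ÷ 2x² = 6x³. Subtract (6x³)·D = 12x⁵ − 48x⁴ − 24x³. Remainder: −2x⁴ − 6x³ + 62x² + 23x − 1.
Step 3: lead(−2x⁴ − 6x³ + 62x² + 23x − 1) ÷ lead(D) = −2x⁴ ÷ 2x² = −x². Subtract (−x²)·D = −2x⁴ + 8x³ + 4x². Remainder: −14x³ + 58x² + 23x − 1.
Step 4: lead(−14x³ + 58x² + 23x − 1) ÷ lead(D) = −14x³ ÷ 2x² = −7x. Subtract (−7x)·D = −14x³ + 56x² + 28x. Remainder: 2x² − 5x − 1.
Step 5: lead(2x² − 5x − 1) ÷ lead(D) = 2x² ÷ 2x² = 1. Subtract (1)·D = 2x² − 8x − 4. Remainder: 3x + 3.

R(x) = 3x + 3, so D(x) is not a factor of P(x). no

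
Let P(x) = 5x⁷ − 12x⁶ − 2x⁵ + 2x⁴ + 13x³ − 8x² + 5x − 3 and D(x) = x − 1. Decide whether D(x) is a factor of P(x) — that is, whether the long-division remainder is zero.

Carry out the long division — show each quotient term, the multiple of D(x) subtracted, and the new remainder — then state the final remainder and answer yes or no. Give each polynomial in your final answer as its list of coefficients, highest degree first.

Step 1: lead(5x⁷ − 12x⁶ − 2x⁵ + 2x⁴ + 13x³ − 8x² + 5x − 3) ÷ lead(D) = 5x⁷ ÷ x = 5x⁶. Subtract (5x⁶)·D = 5x⁷ − 5x⁶. Remainder: −7x⁶ − 2x⁵ + 2x⁴ + 13x³ − 8x² + 5x − 3.
Step 2: lead(−7x⁶ − 2x⁵ + 2x⁴ + 13x³ − 8x² + 5x − 3) ÷ lead(D) = −7x⁶ ÷ x = −7x⁵. Subtract (−7x⁵)·D = −7x⁶ + 7x⁵. Remainder: −9x⁵ + 2x⁴ + 13x³ − 8x² + 5x − 3.
Step 3: lead(−9x⁵ + 2x⁴ + 13x³ − 8x² + 5x − 3) ÷ lead(D) = −9x⁵ ÷ x = −9x⁴. Subtract (−9x⁴)·D = −9x⁵ + 9x⁴. Remainder: −7x⁴ + 13x³ − 8x² + 5x − 3.
Step 4: lead(−7x⁴ + 13x³ − 8x² + 5x − 3) ÷ lead(D) = −7x⁴ ÷ x = −7x³. Subtract (−7x³)·D = −7x⁴ + 7x³. Remainder: 6x³ − 8x² + 5x − 3.
Step 5: lead(6x³ − 8x² + 5x − 3) ÷ lead(D) = 6x³ ÷ x = 6x². Subtract (6x²)·D = 6x³ − 6x². Remainder: −2x² + 5x − 3.
Step 6: lead(−2x² + 5x − 3) ÷ lead(D) = −2x² ÷ x = −2x. Subtract (−2x)·D = −2x² + 2x. Remainder: 3x − 3.
Step 7: lead(3x − 3) ÷ lead(D) = 3x ÷ x = 3. Subtract (3)·D = 3x − 3. Remainder: 0.

R = [0], so D(x) is a factor of P(x). yes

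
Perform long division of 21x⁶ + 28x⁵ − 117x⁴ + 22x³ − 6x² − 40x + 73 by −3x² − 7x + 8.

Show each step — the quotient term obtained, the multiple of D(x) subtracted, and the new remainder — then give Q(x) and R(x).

Step 1: lead(21x⁶ + 28x⁵ − 117x⁴ + 22x³ − 6x² − 40x + 73) ÷ lead(D) = 21x⁶ ÷ −3x² = −7x⁴. Subtract (−7x⁴)·D = 21x⁶ + 49x⁵ − 56x⁴. Remainder: −21x⁵ − 61x⁴ + 22x³ − 6x² − 40x + 73.
Step 2: lead(−21x⁵ − 61x⁴ + 22x³ − 6x² − 40x + 73) ÷ lead(D) = −21x⁵ ÷ −3x² = 7x³. Subtract (7x³)·D = −21x⁵ − 49x⁴ + 56x³. Remainder: −12x⁴ − 34x³ − 6x² − 40x + 73.
Step 3: lead(−12x⁴ − 34x³ − 6x² − 40x + 73) ÷ lead(D) = −12x⁴ ÷ −3x² = 4x². Subtract (4x²)·D = −12x⁴ − 28x³ + 32x². Remainder: −6x³ − 38x² − 40x + 73.
Step 4: lead(−6x³ − 38x² − 40x + 73) ÷ lead(D) = −6x³ ÷ −3x² = 2x. Subtract (2x)·D = −6x³ − 14x² + 16x. Remainder: −24x² − 56x + 73.
Step 5: lead(−24x² − 56x + 73) ÷ lead(D) = −24x² ÷ −3x² = 8. Subtract (8)·D = −24x² − 56x + 64. Remainder: 9.

Q(x) = −7x⁴ + 7x³ + 4x² + 2x + 8; R(x) = 9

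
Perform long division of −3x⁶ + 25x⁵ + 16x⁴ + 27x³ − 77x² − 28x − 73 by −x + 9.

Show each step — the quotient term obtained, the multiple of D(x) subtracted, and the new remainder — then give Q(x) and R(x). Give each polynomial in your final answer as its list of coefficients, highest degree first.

Q = [3, 2, 2, -9, -4, -8]; R = [-1]

Step 1: lead(−3x⁶ + 25x⁵ + 16x⁴ + 27x³ − 77x² − 28x − 73) ÷ lead(D) = −3x⁶ ÷ −x = 3x⁵. Subtract (3x⁵)·D = −3x⁶ + 27x⁵. Remainder: −2x⁵ + 16x⁴ + 27x³ − 77x² − 28x − 73.
Step 2: lead(−2x⁵ + 16x⁴ + 27x³ − 77x² − 28x − 73) ÷ lead(D) = −2x⁵ ÷ −x = 2x⁴. Subtract (2x⁴)·D = −2x⁵ + 18x⁴. Remainder: −2x⁴ + 27x³ − 77x² − 28x − 73.
Step 3: lead(−2x⁴ + 27x³ − 77x² − 28x − 73) ÷ lead(D) = −2x⁴ ÷ −x = 2x³. Subtract (2x³)·D = −2x⁴ + 18x³. Remainder: 9x³ − 77x² − 28x − 73.
Step 4: lead(9x³ − 77x² − 28x − 73) ÷ lead(D) = 9x³ ÷ −x = −9x². Subtract (−9x²)·D = 9x³ − 81x². Remainder: 4x² − 28x − 73.
Step 5: lead(4x² − 28x − 73) ÷ lead(D) = 4x² ÷ −x = −4x. Subtract (−4x)·D = 4x² − 36x. Remainder: 8x − 73.
Step 6: lead(8x − 73) ÷ lead(D) = 8x ÷ −x = −8. Subtract (−8)·D = 8x − 72. Remainder: −1.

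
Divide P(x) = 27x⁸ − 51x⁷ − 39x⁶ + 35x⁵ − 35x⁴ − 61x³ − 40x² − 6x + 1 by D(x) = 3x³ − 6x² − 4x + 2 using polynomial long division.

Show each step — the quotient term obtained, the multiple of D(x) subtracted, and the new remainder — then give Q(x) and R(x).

Q(x) = 9x⁵ + x⁴ + x³ + 9x² + 7x + 5; R(x) = −9

Step 1: lead(27x⁸ − 51x⁷ − 39x⁶ + 35x⁵ − 35x⁴ − 61x³ − 40x² − 6x + 1) ÷ lead(D) = 27x⁸ ÷ 3x³ = 9x⁵. Subtract (9x⁵)·D = 27x⁸ − 54x⁷ − 36x⁶ + 18x⁵. Remainder: 3x⁷ − 3x⁶ + 17x⁵ − 35x⁴ − 61x³ − 40x² − 6x + 1.
Step 2: lead(3x⁷ − 3x⁶ + 17x⁵ − 35x⁴ − 61x³ − 40x² − 6x + 1) ÷ lead(D) = 3x⁷ ÷ 3x³ = x⁴. Subtract (x⁴)·D = 3x⁷ − 6x⁶ − 4x⁵ + 2x⁴. Remainder: 3x⁶ + 21x⁵ − 37x⁴ − 61x³ − 40x² − 6x + 1.
Step 3: lead(3x⁶ + 21x⁵ − 37x⁴ − 61x³ − 40x² − 6x + 1) ÷ lead(D) = 3x⁶ ÷ 3x³ = x³. Subtract (x³)·D = 3x⁶ − 6x⁵ − 4x⁴ + 2x³. Remainder: 27x⁵ − 33x⁴ − 63x³ − 40x² − 6x + 1.
Step 4: lead(27x⁵ − 33x⁴ − 63x³ − 40x² − 6x + 1) ÷ lead(D) = 27x⁵ ÷ 3x³ = 9x². Subtract (9x²)·D = 27x⁵ − 54x⁴ − 36x³ + 18x². Remainder: 21x⁴ − 27x³ − 58x² − 6x + 1.
Step 5: lead(21x⁴ − 27x³ − 58x² − 6x + 1) ÷ lead(D) = 21x⁴ ÷ 3x³ = 7x. Subtract (7x)·D = 21x⁴ − 42x³ − 28x² + 14x. Remainder: 15x³ − 30x² − 20x + 1.
Step 6: lead(15x³ − 30x² − 20x + 1) ÷ lead(D) = 15x³ ÷ 3x³ = 5. Subtract (5)·D = 15x³ − 30x² − 20x + 10. Remainder: −9.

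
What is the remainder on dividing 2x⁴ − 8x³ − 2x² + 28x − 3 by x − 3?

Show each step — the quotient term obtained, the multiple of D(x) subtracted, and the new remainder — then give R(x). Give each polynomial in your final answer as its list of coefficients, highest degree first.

Step 1: lead(2x⁴ − 8x³ − 2x² + 28x − 3) ÷ lead(D) = 2x⁴ ÷ x = 2x³. Subtract (2x³)·D = 2x⁴ − 6x³. Remainder: −2x³ − 2x² + 28x − 3.
Step 2: lead(−2x³ − 2x² + 28x − 3) ÷ lead(D) = −2x³ ÷ x = −2x². Subtract (−2x²)·D = −2x³ + 6x². Remainder: −8x² + 28x − 3.
Step 3: lead(−8x² + 28x − 3) ÷ lead(D) = −8x² ÷ x = −8x. Subtract (−8x)·D = −8x² + 24x. Remainder: 4x − 3.
Step 4: lead(4x − 3) ÷ lead(D) = 4x ÷ x = 4. Subtract (4)·D = 4x − 12. Remainder: 9.

R = [9]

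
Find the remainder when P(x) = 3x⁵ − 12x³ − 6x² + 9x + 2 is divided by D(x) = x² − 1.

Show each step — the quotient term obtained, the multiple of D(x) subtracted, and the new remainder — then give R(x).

R(x) = −4

Step 1: lead(3x⁵ − 12x³ − 6x² + 9x + 2) ÷ lead(D) = 3x⁵ ÷ x² = 3x³. Subtract (3x³)·D = 3x⁵ − 3x³. Remainder: −9x³ − 6x² + 9x + 2.
Step 2: lead(−9x³ − 6x² + 9x + 2) ÷ lead(D) = −9x³ ÷ x² = −9x. Subtract (−9x)·D = −9x³ + 9x. Remainder: −6x² + 2.
Step 3: lead(−6x² + 2) ÷ lead(D) = −6x² ÷ x² = −6. Subtract (−6)·D = −6x² + 6. Remainder: −4.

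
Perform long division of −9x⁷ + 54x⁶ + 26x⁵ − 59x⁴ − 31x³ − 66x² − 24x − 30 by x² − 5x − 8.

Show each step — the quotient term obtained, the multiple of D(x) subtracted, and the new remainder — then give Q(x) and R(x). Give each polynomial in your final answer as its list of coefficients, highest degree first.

Step 1: lead(−9x⁷ + 54x⁶ + 26x⁵ − 59x⁴ − 31x³ − 66x² − 24x − 30) ÷ lead(D) = −9x⁷ ÷ x² = −9x⁵. Subtract (−9x⁵)·D = −9x⁷ + 45x⁶ + 72x⁵. Remainder: 9x⁶ − 46x⁵ − 59x⁴ − 31x³ − 66x² − 24x − 30.
Step 2: lead(9x⁶ − 46x⁵ − 59x⁴ − 31x³ − 66x² − 24x − 30) ÷ lead(D) = 9x⁶ ÷ x² = 9x⁴. Subtract (9x⁴)·D = 9x⁶ − 45x⁵ − 72x⁴. Remainder: −x⁵ + 13x⁴ − 31x³ − 66x² − 24x − 30.
Step 3: lead(−x⁵ + 13x⁴ − 31x³ − 66x² − 24x − 30) ÷ lead(D) = −x⁵ ÷ x² = −x³. Subtract (−x³)·D = −x⁵ + 5x⁴ + 8x³. Remainder: 8x⁴ − 39x³ − 66x² − 24x − 30.
Step 4: lead(8x⁴ − 39x³ − 66x² − 24x − 30) ÷ lead(D) = 8x⁴ ÷ x² = 8x². Subtract (8x²)·D = 8x⁴ − 40x³ − 64x². Remainder: x³ − 2x² − 24x − 30.
Step 5: lead(x³ − 2x² − 24x − 30) ÷ lead(D) = x³ ÷ x² = x. Subtract (x)·D = x³ − 5x² − 8x. Remainder: 3x² − 16x − 30.
Step 6: lead(3x² − 16x − 30) ÷ lead(D) = 3x² ÷ x² = 3. Subtract (3)·D = 3x² − 15x − 24. Remainder: −x − 6.

Q = [-9, 9, -1, 8, 1, 3]; R = [-1, -6]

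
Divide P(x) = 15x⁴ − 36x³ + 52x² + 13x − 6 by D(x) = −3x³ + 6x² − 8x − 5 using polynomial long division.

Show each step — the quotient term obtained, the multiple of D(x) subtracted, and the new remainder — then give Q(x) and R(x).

Step 1: lead(15x⁴ − 36x³ + 52x² + 13x − 6) ÷ lead(D) = 15x⁴ ÷ −3x³ = −5x. Subtract (−5x)·D = 15x⁴ − 30x³ + 40x² + 25x. Remainder: −6x³ + 12x² − 12x − 6.
Step 2: lead(−6x³ + 12x² − 12x − 6) ÷ lead(D) = −6x³ ÷ −3x³ = 2. Subtract (2)·D = −6x³ + 12x² − 16x − 10. Remainder: 4x + 4.

Q(x) = −5x + 2; R(x) = 4x + 4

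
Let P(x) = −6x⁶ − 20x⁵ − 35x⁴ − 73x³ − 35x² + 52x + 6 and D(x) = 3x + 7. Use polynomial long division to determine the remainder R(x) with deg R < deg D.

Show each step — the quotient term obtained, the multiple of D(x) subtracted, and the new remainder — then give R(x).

Step 1: lead(−6x⁶ − 20x⁵ − 35x⁴ − 73x³ − 35x² + 52x + 6) ÷ lead(D) = −6x⁶ ÷ 3x = −2x⁵. Subtract (−2x⁵)·D = −6x⁶ − 14x⁵. Remainder: −6x⁵ − 35x⁴ − 73x³ − 35x² + 52x + 6.
Step 2: lead(−6x⁵ − 35x⁴ − 73x³ − 35x² + 52x + 6) ÷ lead(D) = −6x⁵ ÷ 3x = −2x⁴. Subtract (−2x⁴)·D = −6x⁵ − 14x⁴. Remainder: −21x⁴ − 73x³ − 35x² + 52x + 6.
Step 3: lead(−21x⁴ − 73x³ − 35x² + 52x + 6) ÷ lead(D) = −21x⁴ ÷ 3x = −7x³. Subtract (−7x³)·D = −21x⁴ − 49x³. Remainder: −24x³ − 35x² + 52x + 6.
Step 4: lead(−24x³ − 35x² + 52x + 6) ÷ lead(D) = −24x³ ÷ 3x = −8x². Subtract (−8x²)·D = −24x³ − 56x². Remainder: 21x² + 52x + 6.
Step 5: lead(21x² + 52x + 6) ÷ lead(D) = 21x² ÷ 3x = 7x. Subtract (7x)·D = 21x² + 49x. Remainder: 3x + 6.
Step 6: lead(3x + 6) ÷ lead(D) = 3x ÷ 3x = 1. Subtract (1)·D = 3x + 7. Remainder: −1.

R(x) = −1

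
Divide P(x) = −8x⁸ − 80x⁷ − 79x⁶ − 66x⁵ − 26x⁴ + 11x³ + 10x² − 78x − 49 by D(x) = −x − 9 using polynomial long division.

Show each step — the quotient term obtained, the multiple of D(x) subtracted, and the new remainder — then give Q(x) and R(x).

Q(x) = 8x⁷ + 8x⁶ + 7x⁵ + 3x⁴ − x³ − 2x² + 8x + 6; R(x) = 5

Step 1: lead(−8x⁸ − 80x⁷ − 79x⁶ − 66x⁵ − 26x⁴ + 11x³ + 10x² − 78x − 49) ÷ lead(D) = −8x⁸ ÷ −x = 8x⁷. Subtract (8x⁷)·D = −8x⁸ − 72x⁷. Remainder: −8x⁷ − 79x⁶ − 66x⁵ − 26x⁴ + 11x³ + 10x² − 78x − 49.
Step 2: lead(−8x⁷ − 79x⁶ − 66x⁵ − 26x⁴ + 11x³ + 10x² − 78x − 49) ÷ lead(D) = −8x⁷ ÷ −x = 8x⁶. Subtract (8x⁶)·D = −8x⁷ − 72x⁶. Remainder: −7x⁶ − 66x⁵ − 26x⁴ + 11x³ + 10x² − 78x − 49.
Step 3: lead(−7x⁶ − 66x⁵ − 26x⁴ + 11x³ + 10x² − 78x − 49) ÷ lead(D) = −7x⁶ ÷ −x = 7x⁵. Subtract (7x⁵)·D = −7x⁶ − 63x⁵. Remainder: −3x⁵ − 26x⁴ + 11x³ + 10x² − 78x − 49.
Step 4: lead(−3x⁵ − 26x⁴ + 11x³ + 10x² − 78x − 49) ÷ lead(D) = −3x⁵ ÷ −x = 3x⁴. Subtract (3x⁴)·D = −3x⁵ − 27x⁴. Remainder: x⁴ + 11x³ + 10x² − 78x − 49.
Step 5: lead(x⁴ + 11x³ + 10x² − 78x − 49) ÷ lead(D) = x⁴ ÷ −x = −x³. Subtract (−x³)·D = x⁴ + 9x³. Remainder: 2x³ + 10x² − 78x − 49.
Step 6: lead(2x³ + 10x² − 78x − 49) ÷ lead(D) = 2x³ ÷ −x = −2x². Subtract (−2x²)·D = 2x³ + 18x². Remainder: −8x² − 78x − 49.
Step 7: lead(−8x² − 78x − 49) ÷ lead(D) = −8x² ÷ −x = 8x. Subtract (8x)·D = −8x² − 72x. Remainder: −6x − 49.
Step 8: lead(−6x − 49) ÷ lead(D) = −6x ÷ −x = 6. Subtract (6)·D = −6x − 54. Remainder: 5.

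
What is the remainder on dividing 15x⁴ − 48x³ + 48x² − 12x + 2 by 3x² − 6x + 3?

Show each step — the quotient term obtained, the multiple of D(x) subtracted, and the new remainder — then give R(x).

R(x) = 5

Step 1: lead(15x⁴ − 48x³ + 48x² − 12x + 2) ÷ lead(D) = 15x⁴ ÷ 3x² = 5x². Subtract (5x²)·D = 15x⁴ − 30x³ + 15x². Remainder: −18x³ + 33x² − 12x + 2.
Step 2: lead(−18x³ + 33x² − 12x + 2) ÷ lead(D) = −18x³ ÷ 3x² = −6x. Subtract (−6x)·D = −18x³ + 36x² − 18x. Remainder: −3x² + 6x + 2.
Step 3: lead(−3x² + 6x + 2) ÷ lead(D) = −3x² ÷ 3x² = −1. Subtract (−1)·D = −3x² + 6x − 3. Remainder: 5.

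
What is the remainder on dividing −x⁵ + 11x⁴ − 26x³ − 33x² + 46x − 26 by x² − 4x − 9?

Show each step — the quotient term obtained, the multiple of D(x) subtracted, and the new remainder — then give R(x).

Step 1: lead(−x⁵ + 11x⁴ − 26x³ − 33x² + 46x − 26) ÷ lead(D) = −x⁵ ÷ x² = −x³. Subtract (−x³)·D = −x⁵ + 4x⁴ + 9x³. Remainder: 7x⁴ − 35x³ − 33x² + 46x − 26.
Step 2: lead(7x⁴ − 35x³ − 33x² + 46x − 26) ÷ lead(D) = 7x⁴ ÷ x² = 7x². Subtract (7x²)·D = 7x⁴ − 28x³ − 63x². Remainder: −7x³ + 30x² + 46x − 26.
Step 3: lead(−7x³ + 30x² + 46x − 26) ÷ lead(D) = −7x³ ÷ x² = −7x. Subtract (−7x)·D = −7x³ + 28x² + 63x. Remainder: 2x² − 17x − 26.
Step 4: lead(2x² − 17x − 26) ÷ lead(D) = 2x² ÷ x² = 2. Subtract (2)·D = 2x² − 8x − 18. Remainder: −9x − 8.

R(x) = −9x − 8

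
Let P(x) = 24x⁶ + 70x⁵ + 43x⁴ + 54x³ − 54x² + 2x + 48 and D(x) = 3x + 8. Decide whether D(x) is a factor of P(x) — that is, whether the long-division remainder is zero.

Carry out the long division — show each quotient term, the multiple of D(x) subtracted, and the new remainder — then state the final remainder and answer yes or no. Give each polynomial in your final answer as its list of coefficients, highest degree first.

R = [0], so D(x) is a factor of P(x). yes

Step 1: lead(24x⁶ + 70x⁵ + 43x⁴ + 54x³ − 54x² + 2x + 48) ÷ lead(D) = 24x⁶ ÷ 3x = 8x⁵. Subtract (8x⁵)·D = 24x⁶ + 64x⁵. Remainder: 6x⁵ + 43x⁴ + 54x³ − 54x² + 2x + 48.
Step 2: lead(6x⁵ + 43x⁴ + 54x³ − 54x² + 2x + 48) ÷ lead(D) = 6x⁵ ÷ 3x = 2x⁴. Subtract (2x⁴)·D = 6x⁵ + 16x⁴. Remainder: 27x⁴ + 54x³ − 54x² + 2x + 48.
Step 3: lead(27x⁴ + 54x³ − 54x² + 2x + 48) ÷ lead(D) = 27x⁴ ÷ 3x = 9x³. Subtract (9x³)·D = 27x⁴ + 72x³. Remainder: −18x³ − 54x² + 2x + 48.
Step 4: lead(−18x³ − 54x² + 2x + 48) ÷ lead(D) = −18x³ ÷ 3x = −6x². Subtract (−6x²)·D = −18x³ − 48x². Remainder: −6x² + 2x + 48.
Step 5: lead(−6x² + 2x + 48) ÷ lead(D) = −6x² ÷ 3x = −2x. Subtract (−2x)·D = −6x² − 16x. Remainder: 18x + 48.
Step 6: lead(18x + 48) ÷ lead(D) = 18x ÷ 3x = 6. Subtract (6)·D = 18x + 48. Remainder: 0.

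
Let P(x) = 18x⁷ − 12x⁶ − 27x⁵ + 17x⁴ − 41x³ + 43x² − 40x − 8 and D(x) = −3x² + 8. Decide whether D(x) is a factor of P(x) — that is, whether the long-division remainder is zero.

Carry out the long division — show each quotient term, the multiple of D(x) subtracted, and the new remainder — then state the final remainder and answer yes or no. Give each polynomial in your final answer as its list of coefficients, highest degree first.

R = [0], so D(x) is a factor of P(x). yes

Step 1: lead(18x⁷ − 12x⁶ − 27x⁵ + 17x⁴ − 41x³ + 43x² − 40x − 8) ÷ lead(D) = 18x⁷ ÷ −3x² = −6x⁵. Subtract (−6x⁵)·D = 18x⁷ − 48x⁵. Remainder: −12x⁶ + 21x⁵ + 17x⁴ − 41x³ + 43x² − 40x − 8.
Step 2: lead(−12x⁶ + 21x⁵ + 17x⁴ − 41x³ + 43x² − 40x − 8) ÷ lead(D) = −12x⁶ ÷ −3x² = 4x⁴. Subtract (4x⁴)·D = −12x⁶ + 32x⁴. Remainder: 21x⁵ − 15x⁴ − 41x³ + 43x² − 40x − 8.
Step 3: lead(21x⁵ − 15x⁴ − 41x³ + 43x² − 40x − 8) ÷ lead(D) = 21x⁵ ÷ −3x² = −7x³. Subtract (−7x³)·D = 21x⁵ − 56x³. Remainder: −15x⁴ + 15x³ + 43x² − 40x − 8.
Step 4: lead(−15x⁴ + 15x³ + 43x² − 40x − 8) ÷ lead(D) = −15x⁴ ÷ −3x² = 5x². Subtract (5x²)·D = −15x⁴ + 40x². Remainder: 15x³ + 3x² − 40x − 8.
Step 5: lead(15x³ + 3x² − 40x − 8) ÷ lead(D) = 15x³ ÷ −3x² = −5x. Subtract (−5x)·D = 15x³ − 40x. Remainder: 3x² − 8.
Step 6: lead(3x² − 8) ÷ lead(D) = 3x² ÷ −3x² = −1. Subtract (−1)·D = 3x² − 8. Remainder: 0.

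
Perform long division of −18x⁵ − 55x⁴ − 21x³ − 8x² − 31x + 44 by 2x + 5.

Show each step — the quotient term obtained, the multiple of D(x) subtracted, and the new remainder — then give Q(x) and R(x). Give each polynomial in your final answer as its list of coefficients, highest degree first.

Step 1: lead(−18x⁵ − 55x⁴ − 21x³ − 8x² − 31x + 44) ÷ lead(D) = −18x⁵ ÷ 2x = −9x⁴. Subtract (−9x⁴)·D = −18x⁵ − 45x⁴. Remainder: −10x⁴ − 21x³ − 8x² − 31x + 44.
Step 2: lead(−10x⁴ − 21x³ − 8x² − 31x + 44) ÷ lead(D) = −10x⁴ ÷ 2x = −5x³. Subtract (−5x³)·D = −10x⁴ − 25x³. Remainder: 4x³ − 8x² − 31x + 44.
Step 3: lead(4x³ − 8x² − 31x + 44) ÷ lead(D) = 4x³ ÷ 2x = 2x². Subtract (2x²)·D = 4x³ + 10x². Remainder: −18x² − 31x + 44.
Step 4: lead(−18x² − 31x + 44) ÷ lead(D) = −18x² ÷ 2x = −9x. Subtract (−9x)·D = −18x² − 45x. Remainder: 14x + 44.
Step 5: lead(14x + 44) ÷ lead(D) = 14x ÷ 2x = 7. Subtract (7)·D = 14x + 35. Remainder: 9.

Q = [-9, -5, 2, -9, 7]; R = [9]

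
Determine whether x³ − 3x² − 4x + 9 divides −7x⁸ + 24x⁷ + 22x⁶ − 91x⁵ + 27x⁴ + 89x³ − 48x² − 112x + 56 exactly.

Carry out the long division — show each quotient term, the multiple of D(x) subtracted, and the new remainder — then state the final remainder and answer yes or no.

Step 1: lead(−7x⁸ + 24x⁷ + 22x⁶ − 91x⁵ + 27x⁴ + 89x³ − 48x² − 112x + 56) ÷ lead(D) = −7x⁸ ÷ x³ = −7x⁵. Subtract (−7x⁵)·D = −7x⁸ + 21x⁷ + 28x⁶ − 63x⁵. Remainder: 3x⁷ − 6x⁶ − 28x⁵ + 27x⁴ + 89x³ − 48x² − 112x + 56.
Step 2: lead(3x⁷ − 6x⁶ − 28x⁵ + 27x⁴ + 89x³ − 48x² − 112x + 56) ÷ lead(D) = 3x⁷ ÷ x³ = 3x⁴. Subtract (3x⁴)·D = 3x⁷ − 9x⁶ − 12x⁵ + 27x⁴. Remainder: 3x⁶ − 16x⁵ + 89x³ − 48x² − 112x + 56.
Step 3: lead(3x⁶ − 16x⁵ + 89x³ − 48x² − 112x + 56) ÷ lead(D) = 3x⁶ ÷ x³ = 3x³. Subtract (3x³)·D = 3x⁶ − 9x⁵ − 12x⁴ + 27x³. Remainder: −7x⁵ + 12x⁴ + 62x³ − 48x² − 112x + 56.
Step 4: lead(−7x⁵ + 12x⁴ + 62x³ − 48x² − 112x + 56) ÷ lead(D) = −7x⁵ ÷ x³ = −7x². Subtract (−7x²)·D = −7x⁵ + 21x⁴ + 28x³ − 63x². Remainder: −9x⁴ + 34x³ + 15x² − 112x + 56.
Step 5: lead(−9x⁴ + 34x³ + 15x² − 112x + 56) ÷ lead(D) = −9x⁴ ÷ x³ = −9x. Subtract (−9x)·D = −9x⁴ + 27x³ + 36x² − 81x. Remainder: 7x³ − 21x² − 31x + 56.
Step 6: lead(7x³ − 21x² − 31x + 56) ÷ lead(D) = 7x³ ÷ x³ = 7. Subtract (7)·D = 7x³ − 21x² − 28x + 63. Remainder: −3x − 7.

R(x) = −3x − 7, so D(x) is not a factor of P(x). no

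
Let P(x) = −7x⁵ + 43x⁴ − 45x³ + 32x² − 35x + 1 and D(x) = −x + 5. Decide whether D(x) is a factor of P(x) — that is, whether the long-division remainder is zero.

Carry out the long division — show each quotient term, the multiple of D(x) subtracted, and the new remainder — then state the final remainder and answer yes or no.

R(x) = 1, so D(x) is not a factor of P(x). no

Step 1: lead(−7x⁵ + 43x⁴ − 45x³ + 32x² − 35x + 1) ÷ lead(D) = −7x⁵ ÷ −x = 7x⁴. Subtract (7x⁴)·D = −7x⁵ + 35x⁴. Remainder: 8x⁴ − 45x³ + 32x² − 35x + 1.
Step 2: lead(8x⁴ − 45x³ + 32x² − 35x + 1) ÷ lead(D) = 8x⁴ ÷ −x = −8x³. Subtract (−8x³)·D = 8x⁴ − 40x³. Remainder: −5x³ + 32x² − 35x + 1.
Step 3: lead(−5x³ + 32x² − 35x + 1) ÷ lead(D) = −5x³ ÷ −x = 5x². Subtract (5x²)·D = −5x³ + 25x². Remainder: 7x² − 35x + 1.
Step 4: lead(7x² − 35x + 1) ÷ lead(D) = 7x² ÷ −x = −7x. Subtract (−7x)·D = 7x² − 35x. Remainder: 1.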